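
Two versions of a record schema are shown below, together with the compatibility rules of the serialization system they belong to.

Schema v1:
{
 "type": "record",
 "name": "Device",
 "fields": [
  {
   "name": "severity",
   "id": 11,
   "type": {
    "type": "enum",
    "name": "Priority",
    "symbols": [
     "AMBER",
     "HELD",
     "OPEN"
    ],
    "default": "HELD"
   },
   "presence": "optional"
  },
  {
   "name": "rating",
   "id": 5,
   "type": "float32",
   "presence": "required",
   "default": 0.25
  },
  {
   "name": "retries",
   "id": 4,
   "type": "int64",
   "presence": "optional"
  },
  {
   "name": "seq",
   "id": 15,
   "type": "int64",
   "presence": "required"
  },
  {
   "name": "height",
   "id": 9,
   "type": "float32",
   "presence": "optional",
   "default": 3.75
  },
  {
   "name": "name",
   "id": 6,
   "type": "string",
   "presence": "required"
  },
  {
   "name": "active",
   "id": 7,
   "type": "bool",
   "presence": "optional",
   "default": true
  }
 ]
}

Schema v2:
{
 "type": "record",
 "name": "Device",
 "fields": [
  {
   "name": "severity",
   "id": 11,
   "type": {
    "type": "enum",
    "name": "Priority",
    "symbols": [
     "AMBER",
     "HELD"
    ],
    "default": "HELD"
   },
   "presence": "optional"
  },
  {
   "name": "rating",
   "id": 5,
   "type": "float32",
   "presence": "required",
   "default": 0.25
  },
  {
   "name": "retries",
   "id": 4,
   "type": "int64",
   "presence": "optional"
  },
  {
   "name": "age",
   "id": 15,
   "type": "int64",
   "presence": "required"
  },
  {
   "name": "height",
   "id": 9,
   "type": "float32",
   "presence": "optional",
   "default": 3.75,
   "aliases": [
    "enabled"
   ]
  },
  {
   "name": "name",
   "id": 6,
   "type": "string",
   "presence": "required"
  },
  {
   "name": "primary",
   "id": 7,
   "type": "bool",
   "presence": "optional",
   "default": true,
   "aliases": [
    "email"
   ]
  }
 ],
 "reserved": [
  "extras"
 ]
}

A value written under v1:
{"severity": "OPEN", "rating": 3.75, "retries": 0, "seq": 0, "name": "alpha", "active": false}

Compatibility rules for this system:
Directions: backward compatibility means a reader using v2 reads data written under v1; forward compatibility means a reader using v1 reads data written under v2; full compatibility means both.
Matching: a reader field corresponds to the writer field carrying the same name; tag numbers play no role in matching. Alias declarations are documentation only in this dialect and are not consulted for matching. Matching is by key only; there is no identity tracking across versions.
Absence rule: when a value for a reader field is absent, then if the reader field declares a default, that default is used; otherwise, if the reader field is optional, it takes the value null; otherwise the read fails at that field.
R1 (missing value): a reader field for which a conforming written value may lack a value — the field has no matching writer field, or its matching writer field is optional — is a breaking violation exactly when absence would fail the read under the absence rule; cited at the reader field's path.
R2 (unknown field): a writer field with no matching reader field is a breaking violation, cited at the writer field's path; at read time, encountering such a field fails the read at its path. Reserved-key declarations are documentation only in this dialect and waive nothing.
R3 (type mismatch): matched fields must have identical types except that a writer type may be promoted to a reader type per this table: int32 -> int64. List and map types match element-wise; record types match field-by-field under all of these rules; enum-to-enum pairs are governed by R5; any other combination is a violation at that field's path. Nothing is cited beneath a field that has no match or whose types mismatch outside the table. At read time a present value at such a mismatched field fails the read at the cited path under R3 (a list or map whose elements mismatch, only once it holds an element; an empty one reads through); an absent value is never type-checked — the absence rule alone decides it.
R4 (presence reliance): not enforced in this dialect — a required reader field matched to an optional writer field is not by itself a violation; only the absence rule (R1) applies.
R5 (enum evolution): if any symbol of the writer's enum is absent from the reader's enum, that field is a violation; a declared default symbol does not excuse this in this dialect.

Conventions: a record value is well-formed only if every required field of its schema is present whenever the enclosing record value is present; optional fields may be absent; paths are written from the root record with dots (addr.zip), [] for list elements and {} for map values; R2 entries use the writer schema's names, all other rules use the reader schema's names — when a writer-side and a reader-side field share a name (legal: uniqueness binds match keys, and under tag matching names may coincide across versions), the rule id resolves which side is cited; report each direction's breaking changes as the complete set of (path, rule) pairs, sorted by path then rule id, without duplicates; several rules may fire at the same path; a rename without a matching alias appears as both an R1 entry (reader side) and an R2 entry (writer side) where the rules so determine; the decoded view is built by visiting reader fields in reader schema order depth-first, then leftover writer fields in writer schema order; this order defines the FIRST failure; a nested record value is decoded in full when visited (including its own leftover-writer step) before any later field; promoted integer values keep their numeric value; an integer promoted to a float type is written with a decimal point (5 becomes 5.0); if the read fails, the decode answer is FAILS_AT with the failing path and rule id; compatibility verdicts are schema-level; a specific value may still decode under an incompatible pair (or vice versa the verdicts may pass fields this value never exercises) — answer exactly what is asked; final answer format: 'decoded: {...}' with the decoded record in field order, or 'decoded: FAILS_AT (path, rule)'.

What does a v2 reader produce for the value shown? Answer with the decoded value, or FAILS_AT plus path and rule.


decoded: FAILS_AT (severity, R5)

the writer's type comes first in each Device pair
migrating the Device value to v2:
  read fails at severity under R5
  => FAILS_AT (severity, R5)
checking off the Device differences that do not matter here:
  renamed field active to primary in record Device -> a verdict-level change on Device — the shown value reads the same
  renamed field seq to age in record Device -> a verdict-level change on Device — the shown value reads the same


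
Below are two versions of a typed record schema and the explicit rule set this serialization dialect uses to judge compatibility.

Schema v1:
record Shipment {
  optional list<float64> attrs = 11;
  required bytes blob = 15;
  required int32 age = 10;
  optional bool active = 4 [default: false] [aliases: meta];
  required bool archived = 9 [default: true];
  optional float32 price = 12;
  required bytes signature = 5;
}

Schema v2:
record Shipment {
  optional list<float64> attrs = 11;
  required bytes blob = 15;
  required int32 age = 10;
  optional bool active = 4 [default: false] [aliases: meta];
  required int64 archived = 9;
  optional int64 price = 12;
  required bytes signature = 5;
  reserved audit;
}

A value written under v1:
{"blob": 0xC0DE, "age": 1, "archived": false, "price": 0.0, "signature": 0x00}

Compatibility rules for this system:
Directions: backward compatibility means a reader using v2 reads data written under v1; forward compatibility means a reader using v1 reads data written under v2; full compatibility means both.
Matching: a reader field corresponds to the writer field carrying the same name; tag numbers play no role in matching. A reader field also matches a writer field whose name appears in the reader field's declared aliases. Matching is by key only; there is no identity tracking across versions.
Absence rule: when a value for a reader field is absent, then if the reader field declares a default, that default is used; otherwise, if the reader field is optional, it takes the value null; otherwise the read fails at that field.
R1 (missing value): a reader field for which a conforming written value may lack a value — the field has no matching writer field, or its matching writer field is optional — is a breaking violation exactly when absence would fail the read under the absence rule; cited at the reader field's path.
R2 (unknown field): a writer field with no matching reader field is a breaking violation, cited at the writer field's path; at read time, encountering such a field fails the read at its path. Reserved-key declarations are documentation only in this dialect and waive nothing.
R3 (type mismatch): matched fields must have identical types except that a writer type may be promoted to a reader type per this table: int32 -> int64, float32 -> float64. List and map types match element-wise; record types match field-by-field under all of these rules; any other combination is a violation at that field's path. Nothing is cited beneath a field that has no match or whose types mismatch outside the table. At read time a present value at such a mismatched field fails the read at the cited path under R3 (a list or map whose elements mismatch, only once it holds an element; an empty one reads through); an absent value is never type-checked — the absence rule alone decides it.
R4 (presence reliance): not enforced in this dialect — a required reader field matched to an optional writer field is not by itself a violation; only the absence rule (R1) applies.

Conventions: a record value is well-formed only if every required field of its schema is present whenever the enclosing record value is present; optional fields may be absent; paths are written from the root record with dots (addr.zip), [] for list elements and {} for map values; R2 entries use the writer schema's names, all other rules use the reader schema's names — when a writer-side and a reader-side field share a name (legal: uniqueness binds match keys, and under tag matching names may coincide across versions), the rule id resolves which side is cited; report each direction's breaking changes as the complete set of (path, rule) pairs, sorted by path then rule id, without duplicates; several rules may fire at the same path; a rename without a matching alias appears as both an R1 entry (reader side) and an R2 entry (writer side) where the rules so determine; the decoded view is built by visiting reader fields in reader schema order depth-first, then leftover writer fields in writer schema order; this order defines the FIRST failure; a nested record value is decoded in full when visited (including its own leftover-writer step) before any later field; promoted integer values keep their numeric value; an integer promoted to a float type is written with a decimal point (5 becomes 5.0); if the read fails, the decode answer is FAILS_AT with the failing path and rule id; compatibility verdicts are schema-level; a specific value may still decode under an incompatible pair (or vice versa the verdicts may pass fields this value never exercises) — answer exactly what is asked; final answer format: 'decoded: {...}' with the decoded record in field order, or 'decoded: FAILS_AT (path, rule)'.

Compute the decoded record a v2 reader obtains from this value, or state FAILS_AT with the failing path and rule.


decoded: FAILS_AT (archived, R3)

each type pair in Shipment: writer, then reader
decode (reader v2):
  attrs := null (not supplied -> null)
  blob := 0xC0DE
  age := 1
  active := false (no value, default fills)
  read fails at archived under R3
  => FAILS_AT (archived, R3)
diffs on Shipment not affecting the asked answer:
  field price in record Shipment: type float32 changed to int64 -> changes Shipment's schema-level verdicts only — the decode of this value is the same


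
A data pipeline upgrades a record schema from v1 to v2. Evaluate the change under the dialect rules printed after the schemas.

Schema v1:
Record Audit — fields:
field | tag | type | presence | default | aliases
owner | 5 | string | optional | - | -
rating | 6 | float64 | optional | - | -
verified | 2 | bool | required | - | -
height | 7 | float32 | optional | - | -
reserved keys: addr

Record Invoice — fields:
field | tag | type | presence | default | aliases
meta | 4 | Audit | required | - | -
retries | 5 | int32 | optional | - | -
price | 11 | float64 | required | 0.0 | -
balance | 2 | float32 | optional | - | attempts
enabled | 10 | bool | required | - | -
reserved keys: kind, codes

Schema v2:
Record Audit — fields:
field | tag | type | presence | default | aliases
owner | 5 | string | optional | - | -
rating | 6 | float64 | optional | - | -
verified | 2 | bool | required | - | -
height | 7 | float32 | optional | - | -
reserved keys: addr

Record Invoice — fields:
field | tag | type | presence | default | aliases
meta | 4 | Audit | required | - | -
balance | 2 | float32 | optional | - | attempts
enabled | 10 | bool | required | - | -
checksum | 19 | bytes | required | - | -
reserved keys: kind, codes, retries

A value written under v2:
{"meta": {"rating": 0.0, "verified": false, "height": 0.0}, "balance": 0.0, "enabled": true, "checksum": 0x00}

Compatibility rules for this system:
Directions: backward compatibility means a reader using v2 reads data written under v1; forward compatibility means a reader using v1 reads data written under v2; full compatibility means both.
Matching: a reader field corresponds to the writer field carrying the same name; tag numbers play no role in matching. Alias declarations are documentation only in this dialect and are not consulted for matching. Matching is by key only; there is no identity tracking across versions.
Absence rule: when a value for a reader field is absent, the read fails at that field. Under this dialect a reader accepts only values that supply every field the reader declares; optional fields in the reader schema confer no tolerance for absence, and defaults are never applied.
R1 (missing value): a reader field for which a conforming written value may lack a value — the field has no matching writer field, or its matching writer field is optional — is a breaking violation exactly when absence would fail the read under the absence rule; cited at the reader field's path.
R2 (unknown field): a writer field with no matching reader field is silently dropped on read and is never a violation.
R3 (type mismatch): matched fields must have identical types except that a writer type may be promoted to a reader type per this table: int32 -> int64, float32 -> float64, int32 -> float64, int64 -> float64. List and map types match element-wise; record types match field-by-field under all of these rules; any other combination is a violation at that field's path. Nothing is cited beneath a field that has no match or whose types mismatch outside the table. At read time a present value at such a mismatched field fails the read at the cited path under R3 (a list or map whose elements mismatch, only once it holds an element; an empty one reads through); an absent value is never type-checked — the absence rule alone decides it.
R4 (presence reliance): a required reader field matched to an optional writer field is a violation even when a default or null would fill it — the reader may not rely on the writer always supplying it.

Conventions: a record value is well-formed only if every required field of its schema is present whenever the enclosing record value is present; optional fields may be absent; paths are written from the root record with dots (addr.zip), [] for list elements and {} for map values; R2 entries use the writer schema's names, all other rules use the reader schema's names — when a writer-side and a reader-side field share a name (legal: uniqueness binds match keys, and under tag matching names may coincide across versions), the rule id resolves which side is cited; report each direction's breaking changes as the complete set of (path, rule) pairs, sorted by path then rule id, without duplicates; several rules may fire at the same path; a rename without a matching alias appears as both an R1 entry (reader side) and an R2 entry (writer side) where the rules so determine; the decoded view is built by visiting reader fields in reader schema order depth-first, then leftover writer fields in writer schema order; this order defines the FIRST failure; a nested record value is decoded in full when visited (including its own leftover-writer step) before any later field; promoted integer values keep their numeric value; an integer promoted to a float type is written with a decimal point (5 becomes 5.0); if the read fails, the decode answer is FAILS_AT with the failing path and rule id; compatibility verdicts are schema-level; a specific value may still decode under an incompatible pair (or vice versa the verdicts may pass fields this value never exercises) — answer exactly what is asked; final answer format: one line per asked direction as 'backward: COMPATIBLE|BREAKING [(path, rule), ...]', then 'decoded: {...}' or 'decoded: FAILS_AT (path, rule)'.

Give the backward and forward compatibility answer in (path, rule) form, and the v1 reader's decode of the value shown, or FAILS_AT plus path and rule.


backward: BREAKING [(balance, R1), (checksum, R1), (meta.height, R1), (meta.owner, R1), (meta.rating, R1)]; forward: BREAKING [(balance, R1), (meta.height, R1), (meta.owner, R1), (meta.rating, R1), (price, R1), (retries, R1)]; decoded: FAILS_AT (meta.owner, R1)

the writer's type comes first in each Invoice pair
backward on Invoice — v2 reading data written by v1:
  meta: Audit -> Audit, writer required; from meta
  balance: float32 -> float32, writer optional; from balance
  enabled: bool -> bool, writer required; from enabled
  checksum: no writer-side match
  writer retries: unknown to reader
  writer price: unknown to reader
  meta.owner: string -> string, writer optional; from meta.owner
  meta.rating: float64 -> float64, writer optional; from meta.rating
  meta.verified: bool -> bool, writer required; from meta.verified
  meta.height: float32 -> float32, writer optional; from meta.height
  rule R1 violated at balance
  rule R1 violated at checksum
  rule R1 violated at meta.height
  rule R1 violated at meta.owner
  rule R1 violated at meta.rating
  => backward: BREAKING (5)
forward on Invoice — v1 reading data written by v2:
  meta: Audit -> Audit, writer required; from meta
  retries: no writer-side match
  price: no writer-side match
  balance: float32 -> float32, writer optional; from balance
  enabled: bool -> bool, writer required; from enabled
  writer checksum: unknown to reader
  meta.owner: string -> string, writer optional; from meta.owner
  meta.rating: float64 -> float64, writer optional; from meta.rating
  meta.verified: bool -> bool, writer required; from meta.verified
  meta.height: float32 -> float32, writer optional; from meta.height
  rule R1 violated at balance
  rule R1 violated at meta.height
  rule R1 violated at meta.owner
  rule R1 violated at meta.rating
  rule R1 violated at price
  rule R1 violated at retries
  => forward: BREAKING (6)
migrating the Invoice value to v1:
  read fails at meta.owner under R1 (no fill)
  => FAILS_AT (meta.owner, R1)


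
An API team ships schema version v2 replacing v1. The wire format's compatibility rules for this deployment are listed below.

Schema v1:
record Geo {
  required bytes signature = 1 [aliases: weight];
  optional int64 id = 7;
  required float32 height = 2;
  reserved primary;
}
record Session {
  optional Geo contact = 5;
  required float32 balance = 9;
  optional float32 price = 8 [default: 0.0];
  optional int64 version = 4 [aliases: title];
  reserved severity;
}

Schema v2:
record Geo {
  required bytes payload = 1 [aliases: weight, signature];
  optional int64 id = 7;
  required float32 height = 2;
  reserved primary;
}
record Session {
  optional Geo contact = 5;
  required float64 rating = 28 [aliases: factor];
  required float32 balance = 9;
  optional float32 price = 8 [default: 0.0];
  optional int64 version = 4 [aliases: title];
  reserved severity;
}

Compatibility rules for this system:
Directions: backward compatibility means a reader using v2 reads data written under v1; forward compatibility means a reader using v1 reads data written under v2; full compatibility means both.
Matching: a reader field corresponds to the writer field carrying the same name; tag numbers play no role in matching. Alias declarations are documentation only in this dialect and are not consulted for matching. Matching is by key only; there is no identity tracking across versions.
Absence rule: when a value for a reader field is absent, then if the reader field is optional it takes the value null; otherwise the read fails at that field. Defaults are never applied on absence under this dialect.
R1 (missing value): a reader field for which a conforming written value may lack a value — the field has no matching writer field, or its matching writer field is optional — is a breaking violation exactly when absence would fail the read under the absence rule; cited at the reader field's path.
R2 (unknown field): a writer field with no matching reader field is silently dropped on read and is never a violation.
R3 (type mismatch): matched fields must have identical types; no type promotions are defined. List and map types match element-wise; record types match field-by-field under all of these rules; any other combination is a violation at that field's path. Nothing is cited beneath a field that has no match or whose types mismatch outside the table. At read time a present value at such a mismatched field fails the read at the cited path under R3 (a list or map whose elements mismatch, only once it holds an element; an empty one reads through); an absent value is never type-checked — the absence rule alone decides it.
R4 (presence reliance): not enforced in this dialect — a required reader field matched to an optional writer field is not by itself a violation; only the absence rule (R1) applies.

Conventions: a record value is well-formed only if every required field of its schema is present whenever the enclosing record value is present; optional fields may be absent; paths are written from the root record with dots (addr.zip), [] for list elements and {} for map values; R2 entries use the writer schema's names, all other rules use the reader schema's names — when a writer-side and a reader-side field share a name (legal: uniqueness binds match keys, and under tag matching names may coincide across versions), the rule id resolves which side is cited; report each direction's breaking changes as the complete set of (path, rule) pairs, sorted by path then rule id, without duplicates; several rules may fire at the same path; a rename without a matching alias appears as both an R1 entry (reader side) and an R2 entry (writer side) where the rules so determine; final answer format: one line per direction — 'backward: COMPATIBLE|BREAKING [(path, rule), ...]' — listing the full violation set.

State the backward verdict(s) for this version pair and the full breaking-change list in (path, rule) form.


backward: BREAKING [(contact.payload, R1), (rating, R1)]

in Session below, arrows point writer -> reader
checking backward for Session: reader v2 against writer v1:
  writer optional, Geo -> Geo: reader contact maps from writer contact
  rating: no writer-side match
  writer required, float32 -> float32: reader balance maps from writer balance
  writer optional, float32 -> float32: reader price maps from writer price
  writer optional, int64 -> int64: reader version maps from writer version
  contact.payload: no writer-side match
  writer optional, int64 -> int64: reader contact.id maps from writer contact.id
  writer required, float32 -> float32: reader contact.height maps from writer contact.height
  writer field contact.signature has no reader counterpart
  R1 fires at contact.payload
  R1 fires at rating
  => 2 violation(s): backward is BREAKING for Session


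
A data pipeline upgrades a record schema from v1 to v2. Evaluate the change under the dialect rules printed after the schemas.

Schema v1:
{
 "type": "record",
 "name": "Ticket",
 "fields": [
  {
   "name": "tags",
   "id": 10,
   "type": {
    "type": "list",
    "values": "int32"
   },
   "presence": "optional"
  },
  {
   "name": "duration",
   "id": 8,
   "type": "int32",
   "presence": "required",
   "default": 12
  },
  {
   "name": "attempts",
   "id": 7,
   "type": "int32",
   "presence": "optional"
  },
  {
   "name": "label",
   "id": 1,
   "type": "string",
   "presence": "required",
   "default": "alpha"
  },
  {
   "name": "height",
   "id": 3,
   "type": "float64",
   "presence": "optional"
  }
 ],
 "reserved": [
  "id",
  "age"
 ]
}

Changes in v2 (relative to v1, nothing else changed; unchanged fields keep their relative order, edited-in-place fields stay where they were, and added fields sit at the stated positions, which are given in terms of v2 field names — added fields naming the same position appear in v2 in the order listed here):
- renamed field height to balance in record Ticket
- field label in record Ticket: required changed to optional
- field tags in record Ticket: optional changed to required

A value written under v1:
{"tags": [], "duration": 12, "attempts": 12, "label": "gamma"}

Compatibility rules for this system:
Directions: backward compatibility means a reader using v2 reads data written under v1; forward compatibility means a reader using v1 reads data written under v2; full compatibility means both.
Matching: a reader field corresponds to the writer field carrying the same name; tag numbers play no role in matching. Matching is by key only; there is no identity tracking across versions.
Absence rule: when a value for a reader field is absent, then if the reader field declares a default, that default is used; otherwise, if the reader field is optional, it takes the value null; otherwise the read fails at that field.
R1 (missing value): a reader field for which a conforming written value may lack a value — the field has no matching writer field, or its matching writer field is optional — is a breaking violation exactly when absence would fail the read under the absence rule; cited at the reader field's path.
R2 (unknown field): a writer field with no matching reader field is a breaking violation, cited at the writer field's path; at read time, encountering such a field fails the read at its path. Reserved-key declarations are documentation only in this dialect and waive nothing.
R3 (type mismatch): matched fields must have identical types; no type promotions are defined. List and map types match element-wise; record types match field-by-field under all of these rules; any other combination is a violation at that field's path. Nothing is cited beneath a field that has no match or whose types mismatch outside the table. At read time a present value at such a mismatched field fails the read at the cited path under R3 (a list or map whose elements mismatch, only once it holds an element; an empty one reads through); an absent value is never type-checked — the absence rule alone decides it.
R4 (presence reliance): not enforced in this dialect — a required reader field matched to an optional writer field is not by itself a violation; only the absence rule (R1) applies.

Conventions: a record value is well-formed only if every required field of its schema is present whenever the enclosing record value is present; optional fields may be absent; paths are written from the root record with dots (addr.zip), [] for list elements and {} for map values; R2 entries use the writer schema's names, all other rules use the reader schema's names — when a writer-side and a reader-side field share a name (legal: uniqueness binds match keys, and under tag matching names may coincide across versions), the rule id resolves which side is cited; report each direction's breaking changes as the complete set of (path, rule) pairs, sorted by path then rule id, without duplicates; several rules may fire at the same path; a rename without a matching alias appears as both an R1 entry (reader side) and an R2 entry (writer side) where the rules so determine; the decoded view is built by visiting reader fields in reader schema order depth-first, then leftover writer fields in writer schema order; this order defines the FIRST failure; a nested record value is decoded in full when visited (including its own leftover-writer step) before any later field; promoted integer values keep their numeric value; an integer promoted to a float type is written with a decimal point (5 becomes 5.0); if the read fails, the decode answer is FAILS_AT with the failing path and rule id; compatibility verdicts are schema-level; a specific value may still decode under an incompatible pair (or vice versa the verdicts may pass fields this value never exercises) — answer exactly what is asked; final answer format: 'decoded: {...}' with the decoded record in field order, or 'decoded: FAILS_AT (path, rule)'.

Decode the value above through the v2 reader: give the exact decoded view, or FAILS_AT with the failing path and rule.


the writer's type comes first in each Ticket pair
decoding the Ticket value with the v2 reader:
  tags := []
  duration := 12
  attempts := 12
  label := "gamma"
  balance := null (not supplied -> null)
  => decoded: {"tags": [], "duration": 12, "attempts": 12, "label": "gamma", "balance": null}
checking off the Ticket differences that do not matter here:
  field label in record Ticket: required changed to optional -> inert under this dialect — no rule fires on Ticket and the result does not move
  field tags in record Ticket: optional changed to required -> affects the rule determinations only; this particular Ticket value decodes identically

decoded: {"tags": [], "duration": 12, "attempts": 12, "label": "gamma", "balance": null}


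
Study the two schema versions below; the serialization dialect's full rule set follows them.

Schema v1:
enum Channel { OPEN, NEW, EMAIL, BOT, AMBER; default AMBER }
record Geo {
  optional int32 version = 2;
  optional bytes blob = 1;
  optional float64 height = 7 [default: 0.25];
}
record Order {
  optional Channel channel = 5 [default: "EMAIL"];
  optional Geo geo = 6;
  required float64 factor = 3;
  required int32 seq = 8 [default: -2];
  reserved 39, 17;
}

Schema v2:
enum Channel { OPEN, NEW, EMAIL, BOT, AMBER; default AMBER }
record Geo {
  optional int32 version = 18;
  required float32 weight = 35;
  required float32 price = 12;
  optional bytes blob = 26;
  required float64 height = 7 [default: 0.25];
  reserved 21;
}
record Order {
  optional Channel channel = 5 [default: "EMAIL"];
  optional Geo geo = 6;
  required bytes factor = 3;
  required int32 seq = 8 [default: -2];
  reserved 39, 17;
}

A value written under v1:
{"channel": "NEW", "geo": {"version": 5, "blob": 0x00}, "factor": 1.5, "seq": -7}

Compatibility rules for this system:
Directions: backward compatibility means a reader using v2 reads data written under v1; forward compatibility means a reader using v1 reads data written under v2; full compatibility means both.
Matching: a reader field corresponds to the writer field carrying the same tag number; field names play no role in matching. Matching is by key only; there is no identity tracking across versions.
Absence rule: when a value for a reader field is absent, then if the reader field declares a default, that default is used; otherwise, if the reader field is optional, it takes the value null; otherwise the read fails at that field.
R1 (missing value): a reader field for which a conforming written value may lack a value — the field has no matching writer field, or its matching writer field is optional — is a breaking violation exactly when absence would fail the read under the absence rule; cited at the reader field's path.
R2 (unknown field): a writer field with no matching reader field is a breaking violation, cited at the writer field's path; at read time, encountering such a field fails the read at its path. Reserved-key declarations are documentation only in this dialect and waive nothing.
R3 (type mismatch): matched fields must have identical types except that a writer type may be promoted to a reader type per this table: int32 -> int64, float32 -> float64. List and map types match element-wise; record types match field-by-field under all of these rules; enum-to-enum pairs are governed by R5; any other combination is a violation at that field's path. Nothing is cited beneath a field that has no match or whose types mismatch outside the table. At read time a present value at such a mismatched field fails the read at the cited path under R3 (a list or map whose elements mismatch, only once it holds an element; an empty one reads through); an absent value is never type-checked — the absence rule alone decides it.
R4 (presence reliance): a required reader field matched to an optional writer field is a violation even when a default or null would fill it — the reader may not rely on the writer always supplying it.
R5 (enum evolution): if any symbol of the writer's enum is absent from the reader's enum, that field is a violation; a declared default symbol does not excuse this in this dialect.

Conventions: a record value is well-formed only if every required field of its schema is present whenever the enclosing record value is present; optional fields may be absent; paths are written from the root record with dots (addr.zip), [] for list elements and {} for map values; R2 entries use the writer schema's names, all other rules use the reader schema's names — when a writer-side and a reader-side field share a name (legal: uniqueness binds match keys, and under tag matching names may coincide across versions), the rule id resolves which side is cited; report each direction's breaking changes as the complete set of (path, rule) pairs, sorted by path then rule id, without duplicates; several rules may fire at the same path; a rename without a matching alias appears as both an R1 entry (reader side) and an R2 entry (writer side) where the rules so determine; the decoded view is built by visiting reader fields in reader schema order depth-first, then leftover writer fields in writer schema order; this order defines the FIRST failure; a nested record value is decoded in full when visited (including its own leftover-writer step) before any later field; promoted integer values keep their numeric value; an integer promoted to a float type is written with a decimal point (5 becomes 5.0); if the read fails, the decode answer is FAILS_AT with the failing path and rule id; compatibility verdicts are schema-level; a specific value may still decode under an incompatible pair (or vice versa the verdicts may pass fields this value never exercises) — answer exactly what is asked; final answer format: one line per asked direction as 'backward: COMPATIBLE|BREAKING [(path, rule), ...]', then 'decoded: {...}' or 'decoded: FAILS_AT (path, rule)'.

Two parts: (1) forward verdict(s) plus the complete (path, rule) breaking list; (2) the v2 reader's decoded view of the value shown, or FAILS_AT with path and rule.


forward: BREAKING [(factor, R3), (geo.blob, R2), (geo.price, R2), (geo.version, R2), (geo.weight, R2)]; decoded: FAILS_AT (geo.weight, R1)

the writer's type comes first in each Order pair
forward on Order — v1 reading data written by v2:
  channel: Channel -> Channel, writer optional; from channel
  geo: Geo -> Geo, writer optional; from geo
  factor: bytes -> float64, writer required; from factor
  seq: int32 -> int32, writer required; from seq
  no writer field matches reader geo.version
  no writer field matches reader geo.blob
  geo.height: float64 -> float64, writer required; from geo.height
  geo.version (writer side), unknown to reader
  geo.weight (writer side), unknown to reader
  geo.price (writer side), unknown to reader
  geo.blob (writer side), unknown to reader
  R3 fires at factor
  R2 fires at geo.blob
  R2 fires at geo.price
  R2 fires at geo.version
  R2 fires at geo.weight
  => forward: BREAKING (5)
migrating the Order value to v2:
  channel := "NEW"
  geo.version := null (not supplied -> null)
  read fails at geo.weight under R1 (no fill)
  => FAILS_AT (geo.weight, R1)
remaining Order differences; none change what is asked:
  field height in record Geo: optional changed to required -> affects backward compatibility only, which is not asked


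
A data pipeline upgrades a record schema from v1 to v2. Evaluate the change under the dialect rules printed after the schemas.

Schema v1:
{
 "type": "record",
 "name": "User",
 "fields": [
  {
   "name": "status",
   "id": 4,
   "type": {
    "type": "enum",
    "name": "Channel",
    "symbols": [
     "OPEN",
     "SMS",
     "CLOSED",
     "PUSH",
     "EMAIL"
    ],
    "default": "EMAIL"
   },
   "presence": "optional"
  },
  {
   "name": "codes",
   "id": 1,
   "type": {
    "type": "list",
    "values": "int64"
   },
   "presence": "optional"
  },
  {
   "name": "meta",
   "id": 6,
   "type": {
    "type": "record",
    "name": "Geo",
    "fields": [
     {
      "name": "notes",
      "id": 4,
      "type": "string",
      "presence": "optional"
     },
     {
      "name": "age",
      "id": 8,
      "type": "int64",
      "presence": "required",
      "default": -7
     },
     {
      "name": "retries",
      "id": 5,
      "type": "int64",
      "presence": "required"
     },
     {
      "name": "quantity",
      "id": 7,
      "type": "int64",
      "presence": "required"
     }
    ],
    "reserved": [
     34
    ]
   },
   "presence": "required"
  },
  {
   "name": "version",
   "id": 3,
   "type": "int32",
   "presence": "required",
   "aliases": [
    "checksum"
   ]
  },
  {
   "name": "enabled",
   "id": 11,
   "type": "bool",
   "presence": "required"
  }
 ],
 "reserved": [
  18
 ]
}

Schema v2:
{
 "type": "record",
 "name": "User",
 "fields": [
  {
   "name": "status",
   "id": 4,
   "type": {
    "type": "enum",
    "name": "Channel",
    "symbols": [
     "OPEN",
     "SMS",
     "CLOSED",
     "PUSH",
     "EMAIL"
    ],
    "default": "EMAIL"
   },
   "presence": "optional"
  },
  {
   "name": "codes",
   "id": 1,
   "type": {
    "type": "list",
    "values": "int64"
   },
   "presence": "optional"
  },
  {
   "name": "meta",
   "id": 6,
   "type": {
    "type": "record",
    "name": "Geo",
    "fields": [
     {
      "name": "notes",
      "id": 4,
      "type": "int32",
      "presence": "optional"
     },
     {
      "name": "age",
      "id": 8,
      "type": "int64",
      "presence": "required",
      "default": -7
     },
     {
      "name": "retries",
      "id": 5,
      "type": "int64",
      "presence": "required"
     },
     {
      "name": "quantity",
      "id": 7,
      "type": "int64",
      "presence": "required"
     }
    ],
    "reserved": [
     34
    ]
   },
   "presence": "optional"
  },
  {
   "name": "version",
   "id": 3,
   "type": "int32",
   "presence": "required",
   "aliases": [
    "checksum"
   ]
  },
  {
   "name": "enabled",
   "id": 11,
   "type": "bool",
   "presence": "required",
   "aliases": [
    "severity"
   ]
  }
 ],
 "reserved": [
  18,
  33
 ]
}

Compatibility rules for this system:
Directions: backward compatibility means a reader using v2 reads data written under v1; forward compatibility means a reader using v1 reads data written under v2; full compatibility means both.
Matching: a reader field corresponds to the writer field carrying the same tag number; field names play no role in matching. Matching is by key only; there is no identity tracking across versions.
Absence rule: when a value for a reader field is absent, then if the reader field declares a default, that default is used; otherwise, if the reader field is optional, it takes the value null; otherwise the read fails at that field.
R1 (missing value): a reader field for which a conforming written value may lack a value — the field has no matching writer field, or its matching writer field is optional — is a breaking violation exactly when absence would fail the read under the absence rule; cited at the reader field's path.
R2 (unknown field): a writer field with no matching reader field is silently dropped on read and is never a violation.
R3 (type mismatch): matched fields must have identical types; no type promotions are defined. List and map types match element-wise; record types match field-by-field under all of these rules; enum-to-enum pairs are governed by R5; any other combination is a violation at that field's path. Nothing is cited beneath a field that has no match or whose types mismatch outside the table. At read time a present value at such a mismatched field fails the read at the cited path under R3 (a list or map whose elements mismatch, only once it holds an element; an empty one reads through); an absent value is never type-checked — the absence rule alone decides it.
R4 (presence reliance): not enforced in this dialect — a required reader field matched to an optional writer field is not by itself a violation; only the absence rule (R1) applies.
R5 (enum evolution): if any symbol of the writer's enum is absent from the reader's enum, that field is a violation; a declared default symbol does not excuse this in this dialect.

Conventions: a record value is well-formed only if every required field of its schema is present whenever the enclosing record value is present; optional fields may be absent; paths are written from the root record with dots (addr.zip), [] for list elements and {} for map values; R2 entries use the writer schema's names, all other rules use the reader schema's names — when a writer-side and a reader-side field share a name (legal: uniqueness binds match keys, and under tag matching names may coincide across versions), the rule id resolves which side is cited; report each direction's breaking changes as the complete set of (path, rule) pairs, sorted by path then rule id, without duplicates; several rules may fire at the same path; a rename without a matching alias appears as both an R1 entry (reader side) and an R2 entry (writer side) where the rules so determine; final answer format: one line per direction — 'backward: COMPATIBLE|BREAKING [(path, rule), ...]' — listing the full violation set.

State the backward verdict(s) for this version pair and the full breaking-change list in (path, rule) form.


each type pair in User: writer, then reader
backward for User (reader v2, writer v1):
  status <- status (Channel -> Channel, writer optional)
  codes <- codes (list<int64> -> list<int64>, writer optional)
  meta <- meta (Geo -> Geo, writer required)
  version <- version (int32 -> int32, writer required)
  enabled <- enabled (bool -> bool, writer required)
  meta.notes <- meta.notes (string -> int32, writer optional)
  meta.age <- meta.age (int64 -> int64, writer required)
  meta.retries <- meta.retries (int64 -> int64, writer required)
  meta.quantity <- meta.quantity (int64 -> int64, writer required)
  breaking: (meta.notes, R3)
  backward on User therefore BREAKING (1)
diffs on User not affecting the asked answer:
  field meta in record User: required changed to optional -> affects forward compatibility only, which is not asked

backward: BREAKING [(meta.notes, R3)]
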